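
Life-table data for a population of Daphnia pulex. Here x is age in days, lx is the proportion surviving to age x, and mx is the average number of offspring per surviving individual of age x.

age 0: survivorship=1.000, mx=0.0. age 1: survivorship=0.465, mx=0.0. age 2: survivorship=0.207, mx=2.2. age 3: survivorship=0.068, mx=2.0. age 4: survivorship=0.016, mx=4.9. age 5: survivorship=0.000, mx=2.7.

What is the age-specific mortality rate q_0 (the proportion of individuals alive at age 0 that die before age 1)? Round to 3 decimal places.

q_0 = (l_0 − l_1) / l_0 = (1 − 0.465) / 1
     = 0.535 / 1 = 0.535 → 0.535

0.535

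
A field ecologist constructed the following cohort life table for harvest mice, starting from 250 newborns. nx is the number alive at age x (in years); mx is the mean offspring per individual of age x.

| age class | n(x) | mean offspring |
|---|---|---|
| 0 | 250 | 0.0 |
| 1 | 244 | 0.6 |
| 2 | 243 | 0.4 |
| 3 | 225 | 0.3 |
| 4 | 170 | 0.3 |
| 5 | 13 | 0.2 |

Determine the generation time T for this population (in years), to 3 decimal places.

2.085

lx = nx/n0 = nx/250: 1, 0.976, 0.972, 0.9, 0.68, 0.052
lx·mx: 0, 0.5856, 0.3888, 0.27, 0.204, 0.0104 → R0 = 1.4588
x·lx·mx: 0, 0.5856, 0.7776, 0.81, 0.816, 0.052 → Σ = 3.0412
T = 3.0412 / 1.4588 = 2.084727… → 2.085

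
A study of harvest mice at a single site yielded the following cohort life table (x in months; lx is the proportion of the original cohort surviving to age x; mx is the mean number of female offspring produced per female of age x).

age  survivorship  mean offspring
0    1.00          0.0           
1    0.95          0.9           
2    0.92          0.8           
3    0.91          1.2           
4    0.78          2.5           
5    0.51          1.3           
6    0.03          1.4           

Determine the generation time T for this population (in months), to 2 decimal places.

3.18

lx·mx: 0, 0.855, 0.736, 1.092, 1.95, 0.663, 0.042 → R0 = 5.338
x·lx·mx: 0, 0.855, 1.472, 3.276, 7.8, 3.315, 0.252 → Σ = 16.97
T = 16.97 / 5.338 = 3.179093… → 3.18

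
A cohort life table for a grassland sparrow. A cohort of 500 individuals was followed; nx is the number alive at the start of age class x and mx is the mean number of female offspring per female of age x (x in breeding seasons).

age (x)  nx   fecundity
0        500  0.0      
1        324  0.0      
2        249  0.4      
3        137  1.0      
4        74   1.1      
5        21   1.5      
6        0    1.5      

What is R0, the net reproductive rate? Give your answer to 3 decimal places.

0.699

lx = nx/n0 = nx/500: 1, 0.648, 0.498, 0.274, 0.148, 0.042, 0
lx·mx by age: 0, 0, 0.1992, 0.274, 0.1628, 0.063, 0
R0 = Σ lx·mx = 0.699 → 0.699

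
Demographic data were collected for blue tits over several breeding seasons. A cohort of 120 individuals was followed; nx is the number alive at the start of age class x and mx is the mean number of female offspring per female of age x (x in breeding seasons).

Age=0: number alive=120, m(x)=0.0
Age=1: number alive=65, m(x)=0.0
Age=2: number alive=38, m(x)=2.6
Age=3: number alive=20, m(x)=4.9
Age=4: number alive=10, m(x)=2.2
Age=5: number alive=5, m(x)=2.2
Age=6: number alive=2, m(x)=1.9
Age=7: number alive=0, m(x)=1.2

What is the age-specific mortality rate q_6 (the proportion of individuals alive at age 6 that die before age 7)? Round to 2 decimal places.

lx = nx/n0 = nx/120: 1, 0.54167…, 0.31667…, 0.16667…, 0.08333…, 0.04167…, 0.01667…, 0
q_6 = (l_6 − l_7) / l_6 = (0.016667… − 0) / 0.016667…
     = 0.016667… / 0.016667… = 1 → 1.00

1.00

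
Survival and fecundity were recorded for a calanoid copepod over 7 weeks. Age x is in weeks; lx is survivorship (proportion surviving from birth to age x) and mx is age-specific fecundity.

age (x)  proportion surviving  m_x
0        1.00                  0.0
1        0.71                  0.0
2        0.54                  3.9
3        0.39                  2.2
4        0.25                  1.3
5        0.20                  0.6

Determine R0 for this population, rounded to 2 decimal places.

3.41

lx·mx by age: 0, 0, 2.106, 0.858, 0.325, 0.12
R0 = Σ lx·mx = 3.409 → 3.41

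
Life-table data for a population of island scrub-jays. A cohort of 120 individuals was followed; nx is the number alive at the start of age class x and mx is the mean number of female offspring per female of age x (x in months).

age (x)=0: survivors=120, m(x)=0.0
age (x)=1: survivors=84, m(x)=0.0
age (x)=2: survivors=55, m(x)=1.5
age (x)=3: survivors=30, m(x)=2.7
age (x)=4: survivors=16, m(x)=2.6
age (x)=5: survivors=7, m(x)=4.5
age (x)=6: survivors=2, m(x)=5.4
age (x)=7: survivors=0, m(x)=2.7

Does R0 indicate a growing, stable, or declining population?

growing

lx = nx/n0 = nx/120: 1, 0.7, 0.45833…, 0.25, 0.13333…, 0.05833…, 0.01667…, 0
R0 = Σ lx·mx = 0 + 0 + 0.6875… + 0.675 + 0.346667… + 0.2625… + 0.09… + 0 = 2.061667…
R0 > 1, so the population is growing.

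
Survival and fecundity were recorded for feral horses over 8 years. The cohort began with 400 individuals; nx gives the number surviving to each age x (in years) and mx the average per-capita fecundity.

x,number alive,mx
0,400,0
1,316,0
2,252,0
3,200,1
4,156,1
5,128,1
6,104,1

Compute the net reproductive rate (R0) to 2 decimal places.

1.47

lx = nx/n0 = nx/400: 1, 0.79, 0.63, 0.5, 0.39, 0.32, 0.26
lx·mx by age: 0, 0, 0, 0.5, 0.39, 0.32, 0.26
R0 = Σ lx·mx = 1.47 → 1.47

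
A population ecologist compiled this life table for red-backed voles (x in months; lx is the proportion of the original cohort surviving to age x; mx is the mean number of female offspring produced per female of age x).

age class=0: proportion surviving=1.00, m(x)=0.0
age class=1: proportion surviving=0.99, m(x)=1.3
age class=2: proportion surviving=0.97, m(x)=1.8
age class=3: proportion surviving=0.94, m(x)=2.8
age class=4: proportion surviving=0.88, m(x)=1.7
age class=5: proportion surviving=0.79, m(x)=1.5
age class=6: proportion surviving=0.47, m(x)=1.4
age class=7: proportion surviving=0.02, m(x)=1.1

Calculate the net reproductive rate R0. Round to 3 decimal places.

lx·mx by age: 0, 1.287, 1.746, 2.632, 1.496, 1.185, 0.658, 0.022
R0 = Σ lx·mx = 9.026 → 9.026

9.026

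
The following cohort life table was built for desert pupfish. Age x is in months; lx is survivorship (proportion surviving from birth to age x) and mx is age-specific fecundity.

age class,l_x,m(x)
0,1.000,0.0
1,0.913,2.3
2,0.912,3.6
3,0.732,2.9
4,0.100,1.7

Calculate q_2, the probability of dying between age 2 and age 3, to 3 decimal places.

q_2 = (l_2 − l_3) / l_2 = (0.912 − 0.732) / 0.912
     = 0.18 / 0.912 = 0.197368… → 0.197

0.197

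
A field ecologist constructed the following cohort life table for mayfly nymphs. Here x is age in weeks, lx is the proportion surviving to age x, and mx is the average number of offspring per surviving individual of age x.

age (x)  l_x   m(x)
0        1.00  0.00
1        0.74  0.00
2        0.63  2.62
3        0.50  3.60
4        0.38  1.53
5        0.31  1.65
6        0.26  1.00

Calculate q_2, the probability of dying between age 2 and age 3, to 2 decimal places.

q_2 = (l_2 − l_3) / l_2 = (0.63 − 0.5) / 0.63
     = 0.13 / 0.63 = 0.206349… → 0.21

0.21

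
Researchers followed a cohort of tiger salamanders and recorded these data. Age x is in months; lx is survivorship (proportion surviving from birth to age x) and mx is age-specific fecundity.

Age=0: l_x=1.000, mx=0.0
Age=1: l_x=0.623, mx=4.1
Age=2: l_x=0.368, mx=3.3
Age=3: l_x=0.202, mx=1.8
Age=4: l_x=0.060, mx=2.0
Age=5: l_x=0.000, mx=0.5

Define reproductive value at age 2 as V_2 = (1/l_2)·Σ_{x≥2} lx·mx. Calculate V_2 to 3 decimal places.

lx·mx for x ≥ 2: 1.2144, 0.3636, 0.12, 0 → sum = 1.698
V_2 = 1.698 / l_2 = 1.698 / 0.368 = 4.61413… → 4.614

4.614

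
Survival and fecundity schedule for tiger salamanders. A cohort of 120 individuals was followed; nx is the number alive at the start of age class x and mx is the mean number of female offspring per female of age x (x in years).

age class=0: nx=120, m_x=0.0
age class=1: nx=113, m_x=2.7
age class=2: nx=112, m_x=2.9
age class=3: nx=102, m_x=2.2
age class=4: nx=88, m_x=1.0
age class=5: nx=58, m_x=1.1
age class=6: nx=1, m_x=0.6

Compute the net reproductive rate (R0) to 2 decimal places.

8.39

lx = nx/n0 = nx/120: 1, 0.94167…, 0.93333…, 0.85, 0.73333…, 0.48333…, 0.00833…
lx·mx by age: 0, 2.5425…, 2.706667…, 1.87, 0.733333…, 0.531667…, 0.005…
R0 = Σ lx·mx = 8.389167… → 8.39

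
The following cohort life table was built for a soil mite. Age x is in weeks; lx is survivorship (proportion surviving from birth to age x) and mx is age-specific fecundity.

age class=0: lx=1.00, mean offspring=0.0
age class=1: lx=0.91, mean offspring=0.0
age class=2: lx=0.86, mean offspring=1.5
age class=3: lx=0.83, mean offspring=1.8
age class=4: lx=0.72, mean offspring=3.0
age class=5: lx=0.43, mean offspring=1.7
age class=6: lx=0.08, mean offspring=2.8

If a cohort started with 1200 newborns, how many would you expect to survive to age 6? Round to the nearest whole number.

Expected survivors = N0 · l_6 = 1200 × 0.08 = 96 → 96

96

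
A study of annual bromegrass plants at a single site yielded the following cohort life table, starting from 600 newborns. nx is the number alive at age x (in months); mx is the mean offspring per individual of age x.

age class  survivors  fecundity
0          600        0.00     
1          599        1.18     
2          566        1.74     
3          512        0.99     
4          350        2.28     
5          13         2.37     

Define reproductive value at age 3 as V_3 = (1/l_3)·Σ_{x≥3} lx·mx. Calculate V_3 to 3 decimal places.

lx = nx/n0 = nx/600: 1, 0.99833…, 0.94333…, 0.85333…, 0.58333…, 0.02167…
lx·mx for x ≥ 3: 0.8448…, 1.33…, 0.05135… → sum = 2.22615…
V_3 = 2.22615… / l_3 = 2.22615… / 0.853333… = 2.60877… → 2.609

2.609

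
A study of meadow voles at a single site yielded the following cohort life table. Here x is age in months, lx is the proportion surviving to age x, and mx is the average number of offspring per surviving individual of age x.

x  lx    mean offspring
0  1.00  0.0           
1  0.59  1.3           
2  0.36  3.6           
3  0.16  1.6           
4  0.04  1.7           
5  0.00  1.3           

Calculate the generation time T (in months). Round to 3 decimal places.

lx·mx: 0, 0.767, 1.296, 0.256, 0.068, 0 → R0 = 2.387
x·lx·mx: 0, 0.767, 2.592, 0.768, 0.272, 0 → Σ = 4.399
T = 4.399 / 2.387 = 1.842899… → 1.843

1.843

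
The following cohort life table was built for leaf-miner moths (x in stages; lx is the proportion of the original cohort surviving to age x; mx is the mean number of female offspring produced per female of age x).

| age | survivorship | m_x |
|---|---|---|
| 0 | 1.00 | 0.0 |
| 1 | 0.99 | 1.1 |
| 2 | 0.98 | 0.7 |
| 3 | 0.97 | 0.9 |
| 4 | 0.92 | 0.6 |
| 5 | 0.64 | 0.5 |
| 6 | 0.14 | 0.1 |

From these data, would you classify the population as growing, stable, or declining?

growing

R0 = Σ lx·mx = 0 + 1.089 + 0.686 + 0.873 + 0.552 + 0.32 + 0.014 = 3.534
R0 > 1, so the population is growing.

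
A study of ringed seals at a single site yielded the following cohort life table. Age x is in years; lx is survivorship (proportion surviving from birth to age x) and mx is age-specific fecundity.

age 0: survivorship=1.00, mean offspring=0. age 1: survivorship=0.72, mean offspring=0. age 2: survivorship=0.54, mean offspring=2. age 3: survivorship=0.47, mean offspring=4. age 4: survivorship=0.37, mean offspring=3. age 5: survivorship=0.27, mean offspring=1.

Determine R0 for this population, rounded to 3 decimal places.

4.340

lx·mx by age: 0, 0, 1.08, 1.88, 1.11, 0.27
R0 = Σ lx·mx = 4.34 → 4.340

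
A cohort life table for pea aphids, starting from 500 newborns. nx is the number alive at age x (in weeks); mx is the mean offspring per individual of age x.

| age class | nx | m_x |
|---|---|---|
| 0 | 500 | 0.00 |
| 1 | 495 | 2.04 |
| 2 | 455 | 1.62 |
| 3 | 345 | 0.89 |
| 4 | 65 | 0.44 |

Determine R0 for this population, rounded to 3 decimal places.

lx = nx/n0 = nx/500: 1, 0.99, 0.91, 0.69, 0.13
lx·mx by age: 0, 2.0196, 1.4742, 0.6141, 0.0572
R0 = Σ lx·mx = 4.1651 → 4.165

4.165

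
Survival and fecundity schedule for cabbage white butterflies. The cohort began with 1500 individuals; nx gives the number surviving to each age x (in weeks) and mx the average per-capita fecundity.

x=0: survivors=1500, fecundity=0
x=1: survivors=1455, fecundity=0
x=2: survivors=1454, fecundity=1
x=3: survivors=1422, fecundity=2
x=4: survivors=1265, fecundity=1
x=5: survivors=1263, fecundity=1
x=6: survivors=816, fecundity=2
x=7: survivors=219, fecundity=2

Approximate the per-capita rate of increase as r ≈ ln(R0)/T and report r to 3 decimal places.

lx = nx/n0 = nx/1500: 1, 0.97, 0.96933…, 0.948, 0.84333…, 0.842, 0.544, 0.146
R0 = Σ lx·mx = 0 + 0 + 0.96933… + 1.896 + 0.84333… + 0.842 + 1.088 + 0.292 = 5.930667…
Σ x·lx·mx = 23.782…; T = 23.782…/5.930667… = 4.01…
r ≈ ln(R0)/T = ln(5.930667…)/4.01… = 0.44392… → 0.444

0.444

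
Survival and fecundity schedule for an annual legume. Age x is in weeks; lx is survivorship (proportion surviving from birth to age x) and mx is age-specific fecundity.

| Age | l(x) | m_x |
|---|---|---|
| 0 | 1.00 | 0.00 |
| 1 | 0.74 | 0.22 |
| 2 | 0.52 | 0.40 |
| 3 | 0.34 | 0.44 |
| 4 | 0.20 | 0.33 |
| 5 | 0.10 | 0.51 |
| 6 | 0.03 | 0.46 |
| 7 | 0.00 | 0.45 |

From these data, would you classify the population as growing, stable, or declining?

declining

R0 = Σ lx·mx = 0 + 0.1628 + 0.208 + 0.1496 + 0.066 + 0.051 + 0.0138 + 0 = 0.6512
R0 < 1, so the population is declining.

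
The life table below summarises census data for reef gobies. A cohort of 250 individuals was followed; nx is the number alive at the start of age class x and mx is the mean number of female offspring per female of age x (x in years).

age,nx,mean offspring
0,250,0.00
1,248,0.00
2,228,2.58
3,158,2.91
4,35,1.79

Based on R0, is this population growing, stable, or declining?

growing

lx = nx/n0 = nx/250: 1, 0.992, 0.912, 0.632, 0.14
R0 = Σ lx·mx = 0 + 0 + 2.35296 + 1.83912 + 0.2506 = 4.44268
R0 > 1, so the population is growing.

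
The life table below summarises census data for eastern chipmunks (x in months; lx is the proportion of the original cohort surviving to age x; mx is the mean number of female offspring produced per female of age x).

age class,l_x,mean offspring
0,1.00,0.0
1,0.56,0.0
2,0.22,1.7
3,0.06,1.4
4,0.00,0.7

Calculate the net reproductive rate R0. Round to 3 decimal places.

0.458

lx·mx by age: 0, 0, 0.374, 0.084, 0
R0 = Σ lx·mx = 0.458 → 0.458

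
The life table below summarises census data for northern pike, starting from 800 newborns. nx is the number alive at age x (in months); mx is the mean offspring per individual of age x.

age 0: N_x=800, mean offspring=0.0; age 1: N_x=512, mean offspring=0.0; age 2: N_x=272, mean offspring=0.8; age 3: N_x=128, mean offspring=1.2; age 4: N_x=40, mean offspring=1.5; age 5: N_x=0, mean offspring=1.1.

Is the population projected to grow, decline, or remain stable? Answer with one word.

lx = nx/n0 = nx/800: 1, 0.64, 0.34, 0.16, 0.05, 0
R0 = Σ lx·mx = 0 + 0 + 0.272 + 0.192 + 0.075 + 0 = 0.539
R0 < 1, so the population is declining.

declining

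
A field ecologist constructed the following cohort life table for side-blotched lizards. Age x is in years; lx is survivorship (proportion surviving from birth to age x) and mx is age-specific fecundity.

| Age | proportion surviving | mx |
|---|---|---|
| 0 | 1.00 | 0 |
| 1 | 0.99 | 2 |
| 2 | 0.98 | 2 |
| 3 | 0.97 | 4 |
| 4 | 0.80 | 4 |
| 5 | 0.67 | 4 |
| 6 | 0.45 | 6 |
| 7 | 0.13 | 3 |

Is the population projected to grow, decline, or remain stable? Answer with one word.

R0 = Σ lx·mx = 0 + 1.98 + 1.96 + 3.88 + 3.2 + 2.68 + 2.7 + 0.39 = 16.79
R0 > 1, so the population is growing.

growing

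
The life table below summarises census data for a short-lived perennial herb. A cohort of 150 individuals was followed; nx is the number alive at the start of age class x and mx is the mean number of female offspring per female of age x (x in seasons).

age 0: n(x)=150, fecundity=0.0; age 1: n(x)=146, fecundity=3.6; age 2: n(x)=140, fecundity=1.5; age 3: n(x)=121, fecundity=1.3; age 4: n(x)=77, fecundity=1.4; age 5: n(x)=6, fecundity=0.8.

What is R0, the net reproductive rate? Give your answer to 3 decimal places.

6.703

lx = nx/n0 = nx/150: 1, 0.97333…, 0.93333…, 0.80667…, 0.51333…, 0.04
lx·mx by age: 0, 3.504…, 1.4…, 1.048667…, 0.718667…, 0.032
R0 = Σ lx·mx = 6.703333… → 6.703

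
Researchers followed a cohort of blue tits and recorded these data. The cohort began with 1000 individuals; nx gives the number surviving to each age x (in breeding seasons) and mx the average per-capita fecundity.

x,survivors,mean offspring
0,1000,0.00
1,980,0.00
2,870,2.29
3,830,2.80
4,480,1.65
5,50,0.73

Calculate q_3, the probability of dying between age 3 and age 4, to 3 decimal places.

lx = nx/n0 = nx/1000: 1, 0.98, 0.87, 0.83, 0.48, 0.05
q_3 = (l_3 − l_4) / l_3 = (0.83 − 0.48) / 0.83
     = 0.35 / 0.83 = 0.421687… → 0.422

0.422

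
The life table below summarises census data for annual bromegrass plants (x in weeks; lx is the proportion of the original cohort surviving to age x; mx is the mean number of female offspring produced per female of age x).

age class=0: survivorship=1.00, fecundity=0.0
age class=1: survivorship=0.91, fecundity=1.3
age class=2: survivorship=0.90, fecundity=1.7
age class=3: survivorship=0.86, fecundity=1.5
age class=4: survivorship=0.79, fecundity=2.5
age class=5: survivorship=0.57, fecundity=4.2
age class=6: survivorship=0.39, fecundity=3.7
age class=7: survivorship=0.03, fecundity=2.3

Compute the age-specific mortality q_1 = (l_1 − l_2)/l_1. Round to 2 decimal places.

0.01

q_1 = (l_1 − l_2) / l_1 = (0.91 − 0.9) / 0.91
     = 0.01 / 0.91 = 0.010989… → 0.01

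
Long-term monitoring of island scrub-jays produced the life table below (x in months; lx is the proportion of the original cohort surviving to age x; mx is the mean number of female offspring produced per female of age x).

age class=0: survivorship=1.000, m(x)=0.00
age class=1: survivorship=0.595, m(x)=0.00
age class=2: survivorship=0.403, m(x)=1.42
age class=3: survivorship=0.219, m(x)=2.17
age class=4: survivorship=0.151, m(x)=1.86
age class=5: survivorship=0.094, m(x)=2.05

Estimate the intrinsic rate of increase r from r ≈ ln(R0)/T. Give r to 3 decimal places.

0.137

R0 = Σ lx·mx = 0 + 0 + 0.57226 + 0.47523 + 0.28086 + 0.1927 = 1.52105
Σ x·lx·mx = 4.65715; T = 4.65715/1.52105 = 3.0618…
r ≈ ln(R0)/T = ln(1.52105)/3.0618… = 0.13698… → 0.137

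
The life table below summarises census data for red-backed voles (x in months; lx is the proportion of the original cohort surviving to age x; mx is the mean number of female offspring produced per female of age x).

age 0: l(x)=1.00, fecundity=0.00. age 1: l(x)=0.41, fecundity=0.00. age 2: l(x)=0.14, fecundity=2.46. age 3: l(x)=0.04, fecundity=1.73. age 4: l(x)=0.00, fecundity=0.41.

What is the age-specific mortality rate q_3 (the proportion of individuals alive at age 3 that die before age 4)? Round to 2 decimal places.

q_3 = (l_3 − l_4) / l_3 = (0.04 − 0) / 0.04
     = 0.04 / 0.04 = 1 → 1.00

1.00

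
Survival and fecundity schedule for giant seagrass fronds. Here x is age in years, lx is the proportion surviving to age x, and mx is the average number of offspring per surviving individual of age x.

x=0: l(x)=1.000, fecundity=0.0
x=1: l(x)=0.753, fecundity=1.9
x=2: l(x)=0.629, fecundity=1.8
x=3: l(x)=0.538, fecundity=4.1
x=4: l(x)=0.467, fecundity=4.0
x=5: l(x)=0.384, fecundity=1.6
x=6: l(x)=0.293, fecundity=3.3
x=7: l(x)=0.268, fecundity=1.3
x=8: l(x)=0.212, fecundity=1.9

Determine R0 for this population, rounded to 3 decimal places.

8.969

lx·mx by age: 0, 1.4307, 1.1322, 2.2058, 1.868, 0.6144, 0.9669, 0.3484, 0.4028
R0 = Σ lx·mx = 8.9692 → 8.969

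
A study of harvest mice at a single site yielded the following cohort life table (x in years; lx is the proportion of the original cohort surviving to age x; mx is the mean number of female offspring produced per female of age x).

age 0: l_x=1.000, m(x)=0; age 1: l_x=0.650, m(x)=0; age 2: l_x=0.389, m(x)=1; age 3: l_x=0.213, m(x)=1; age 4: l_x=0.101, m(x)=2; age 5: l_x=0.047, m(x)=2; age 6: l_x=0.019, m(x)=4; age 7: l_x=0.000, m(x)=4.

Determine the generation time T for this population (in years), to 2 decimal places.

lx·mx: 0, 0, 0.389, 0.213, 0.202, 0.094, 0.076, 0 → R0 = 0.974
x·lx·mx: 0, 0, 0.778, 0.639, 0.808, 0.47, 0.456, 0 → Σ = 3.151
T = 3.151 / 0.974 = 3.235113… → 3.24

3.24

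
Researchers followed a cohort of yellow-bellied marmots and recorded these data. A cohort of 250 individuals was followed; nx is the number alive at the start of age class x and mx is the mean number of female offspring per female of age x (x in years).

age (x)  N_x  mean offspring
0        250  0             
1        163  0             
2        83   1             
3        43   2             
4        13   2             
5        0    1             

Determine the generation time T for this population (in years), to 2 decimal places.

lx = nx/n0 = nx/250: 1, 0.652, 0.332, 0.172, 0.052, 0
lx·mx: 0, 0, 0.332, 0.344, 0.104, 0 → R0 = 0.78
x·lx·mx: 0, 0, 0.664, 1.032, 0.416, 0 → Σ = 2.112
T = 2.112 / 0.78 = 2.707692… → 2.71

2.71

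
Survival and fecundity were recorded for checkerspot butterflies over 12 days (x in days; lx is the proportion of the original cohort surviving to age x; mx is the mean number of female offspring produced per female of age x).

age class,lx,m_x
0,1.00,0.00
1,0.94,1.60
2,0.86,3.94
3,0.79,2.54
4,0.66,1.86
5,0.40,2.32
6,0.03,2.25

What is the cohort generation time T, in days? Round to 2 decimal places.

2.66

lx·mx: 0, 1.504, 3.3884, 2.0066, 1.2276, 0.928, 0.0675 → R0 = 9.1221
x·lx·mx: 0, 1.504, 6.7768, 6.0198, 4.9104, 4.64, 0.405 → Σ = 24.256
T = 24.256 / 9.1221 = 2.659037… → 2.66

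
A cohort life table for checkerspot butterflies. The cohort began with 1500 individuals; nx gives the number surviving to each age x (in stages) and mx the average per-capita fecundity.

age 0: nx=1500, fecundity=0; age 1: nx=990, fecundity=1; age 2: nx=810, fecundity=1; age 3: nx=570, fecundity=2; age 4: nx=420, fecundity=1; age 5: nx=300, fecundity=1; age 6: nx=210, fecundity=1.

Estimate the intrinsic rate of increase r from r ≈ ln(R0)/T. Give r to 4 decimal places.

lx = nx/n0 = nx/1500: 1, 0.66, 0.54, 0.38, 0.28, 0.2, 0.14
R0 = Σ lx·mx = 0 + 0.66 + 0.54 + 0.76 + 0.28 + 0.2 + 0.14 = 2.58
Σ x·lx·mx = 6.98; T = 6.98/2.58 = 2.70543…
r ≈ ln(R0)/T = ln(2.58)/2.70543… = 0.350329… → 0.3503

0.3503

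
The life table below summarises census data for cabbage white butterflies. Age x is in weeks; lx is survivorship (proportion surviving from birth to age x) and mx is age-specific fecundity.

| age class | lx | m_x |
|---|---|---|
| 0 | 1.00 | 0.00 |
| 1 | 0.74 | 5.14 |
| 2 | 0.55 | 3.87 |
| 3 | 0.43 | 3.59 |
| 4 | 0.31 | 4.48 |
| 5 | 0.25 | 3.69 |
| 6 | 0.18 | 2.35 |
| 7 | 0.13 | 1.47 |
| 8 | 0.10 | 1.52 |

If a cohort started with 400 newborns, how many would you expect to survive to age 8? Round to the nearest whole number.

Expected survivors = N0 · l_8 = 400 × 0.10 = 40 → 40

40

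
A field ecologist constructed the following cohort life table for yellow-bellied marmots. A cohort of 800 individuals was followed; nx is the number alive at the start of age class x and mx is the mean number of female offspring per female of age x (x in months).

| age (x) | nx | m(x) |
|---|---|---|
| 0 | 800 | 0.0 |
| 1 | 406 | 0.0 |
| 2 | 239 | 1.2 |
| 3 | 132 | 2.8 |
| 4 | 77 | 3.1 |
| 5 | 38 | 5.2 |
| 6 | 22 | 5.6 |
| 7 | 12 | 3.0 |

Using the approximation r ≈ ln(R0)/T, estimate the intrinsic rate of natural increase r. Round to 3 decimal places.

lx = nx/n0 = nx/800: 1, 0.5075, 0.29875, 0.165, 0.09625, 0.0475, 0.0275, 0.015
R0 = Σ lx·mx = 0 + 0 + 0.3585… + 0.462 + 0.29838… + 0.247 + 0.154 + 0.045 = 1.564875
Σ x·lx·mx = 5.7705; T = 5.7705/1.564875 = 3.68751…
r ≈ ln(R0)/T = ln(1.564875)/3.68751… = 0.12144… → 0.121

0.121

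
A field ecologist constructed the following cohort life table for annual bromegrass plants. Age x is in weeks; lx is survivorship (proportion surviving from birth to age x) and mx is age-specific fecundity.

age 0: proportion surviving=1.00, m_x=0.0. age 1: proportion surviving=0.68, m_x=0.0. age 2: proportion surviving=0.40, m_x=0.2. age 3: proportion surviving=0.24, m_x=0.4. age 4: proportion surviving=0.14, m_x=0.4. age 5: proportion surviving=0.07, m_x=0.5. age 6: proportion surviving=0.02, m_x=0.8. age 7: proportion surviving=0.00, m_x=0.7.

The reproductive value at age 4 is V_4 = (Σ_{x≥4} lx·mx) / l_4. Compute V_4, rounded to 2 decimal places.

0.76

lx·mx for x ≥ 4: 0.056, 0.035, 0.016, 0 → sum = 0.107
V_4 = 0.107 / l_4 = 0.107 / 0.14 = 0.764286… → 0.76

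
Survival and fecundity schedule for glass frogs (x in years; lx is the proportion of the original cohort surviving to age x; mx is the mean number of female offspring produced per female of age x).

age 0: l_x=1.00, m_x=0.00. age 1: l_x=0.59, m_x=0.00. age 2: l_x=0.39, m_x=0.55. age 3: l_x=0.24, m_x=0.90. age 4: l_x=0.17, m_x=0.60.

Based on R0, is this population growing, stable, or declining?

R0 = Σ lx·mx = 0 + 0 + 0.2145 + 0.216 + 0.102 = 0.5325
R0 < 1, so the population is declining.

declining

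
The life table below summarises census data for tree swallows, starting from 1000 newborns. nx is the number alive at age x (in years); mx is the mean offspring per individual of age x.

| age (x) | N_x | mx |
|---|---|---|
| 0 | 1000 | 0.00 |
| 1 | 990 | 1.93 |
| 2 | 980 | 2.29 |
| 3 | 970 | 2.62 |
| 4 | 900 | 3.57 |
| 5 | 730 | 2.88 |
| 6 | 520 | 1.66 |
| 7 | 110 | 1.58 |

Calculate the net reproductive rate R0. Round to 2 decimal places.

13.05

lx = nx/n0 = nx/1000: 1, 0.99, 0.98, 0.97, 0.9, 0.73, 0.52, 0.11
lx·mx by age: 0, 1.9107, 2.2442, 2.5414, 3.213, 2.1024, 0.8632, 0.1738
R0 = Σ lx·mx = 13.0487 → 13.05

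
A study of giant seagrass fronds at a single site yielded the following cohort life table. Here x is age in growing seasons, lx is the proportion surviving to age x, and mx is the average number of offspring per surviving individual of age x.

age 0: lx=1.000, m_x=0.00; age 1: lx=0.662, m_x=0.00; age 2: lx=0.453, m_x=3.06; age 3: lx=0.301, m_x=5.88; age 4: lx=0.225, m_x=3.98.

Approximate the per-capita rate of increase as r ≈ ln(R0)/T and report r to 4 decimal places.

R0 = Σ lx·mx = 0 + 0 + 1.38618 + 1.76988 + 0.8955 = 4.05156
Σ x·lx·mx = 11.664; T = 11.664/4.05156 = 2.87889…
r ≈ ln(R0)/T = ln(4.05156)/2.87889… = 0.485986… → 0.4860

0.4860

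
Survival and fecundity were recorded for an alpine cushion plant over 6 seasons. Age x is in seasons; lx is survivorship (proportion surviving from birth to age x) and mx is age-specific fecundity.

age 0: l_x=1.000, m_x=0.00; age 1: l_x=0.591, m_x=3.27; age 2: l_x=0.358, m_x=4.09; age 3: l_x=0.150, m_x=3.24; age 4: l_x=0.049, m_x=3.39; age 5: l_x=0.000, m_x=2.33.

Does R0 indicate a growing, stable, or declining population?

R0 = Σ lx·mx = 0 + 1.93257 + 1.46422 + 0.486 + 0.16611 + 0 = 4.0489
R0 > 1, so the population is growing.

growing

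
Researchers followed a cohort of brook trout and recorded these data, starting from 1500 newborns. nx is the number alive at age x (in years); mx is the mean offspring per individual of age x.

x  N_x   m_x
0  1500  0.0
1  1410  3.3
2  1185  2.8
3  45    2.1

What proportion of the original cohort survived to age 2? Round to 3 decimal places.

0.790

l_2 = n_2/n_0 = 1185/1500 = 0.79 → 0.790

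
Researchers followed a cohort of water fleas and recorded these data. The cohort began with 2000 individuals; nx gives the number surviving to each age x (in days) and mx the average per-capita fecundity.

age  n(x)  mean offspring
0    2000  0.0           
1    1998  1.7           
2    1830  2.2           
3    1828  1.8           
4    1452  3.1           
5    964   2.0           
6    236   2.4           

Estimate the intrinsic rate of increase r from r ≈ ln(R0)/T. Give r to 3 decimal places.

lx = nx/n0 = nx/2000: 1, 0.999, 0.915, 0.914, 0.726, 0.482, 0.118
R0 = Σ lx·mx = 0 + 1.6983 + 2.013 + 1.6452 + 2.2506 + 0.964 + 0.2832 = 8.8543
Σ x·lx·mx = 26.1815; T = 26.1815/8.8543 = 2.95692…
r ≈ ln(R0)/T = ln(8.8543)/2.95692… = 0.73756… → 0.738

0.738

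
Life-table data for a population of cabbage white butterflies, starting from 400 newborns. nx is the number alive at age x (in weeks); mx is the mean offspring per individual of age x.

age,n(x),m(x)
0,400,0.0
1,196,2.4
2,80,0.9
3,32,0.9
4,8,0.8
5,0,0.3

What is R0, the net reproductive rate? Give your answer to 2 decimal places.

lx = nx/n0 = nx/400: 1, 0.49, 0.2, 0.08, 0.02, 0
lx·mx by age: 0, 1.176, 0.18, 0.072, 0.016, 0
R0 = Σ lx·mx = 1.444 → 1.44

1.44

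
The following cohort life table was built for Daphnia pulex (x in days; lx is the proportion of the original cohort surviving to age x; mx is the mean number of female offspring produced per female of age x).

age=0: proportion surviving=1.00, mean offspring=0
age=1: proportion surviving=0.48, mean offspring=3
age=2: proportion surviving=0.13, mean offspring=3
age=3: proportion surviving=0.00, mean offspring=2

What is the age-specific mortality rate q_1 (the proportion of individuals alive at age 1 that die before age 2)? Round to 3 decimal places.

q_1 = (l_1 − l_2) / l_1 = (0.48 − 0.13) / 0.48
     = 0.35 / 0.48 = 0.729167… → 0.729

0.729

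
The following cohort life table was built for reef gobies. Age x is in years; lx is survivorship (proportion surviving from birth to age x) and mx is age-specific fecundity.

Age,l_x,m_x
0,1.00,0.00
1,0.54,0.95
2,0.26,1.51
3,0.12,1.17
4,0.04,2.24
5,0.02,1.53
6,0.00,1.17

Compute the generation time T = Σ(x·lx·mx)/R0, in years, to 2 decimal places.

1.91

lx·mx: 0, 0.513, 0.3926, 0.1404, 0.0896, 0.0306, 0 → R0 = 1.1662
x·lx·mx: 0, 0.513, 0.7852, 0.4212, 0.3584, 0.153, 0 → Σ = 2.2308
T = 2.2308 / 1.1662 = 1.912879… → 1.91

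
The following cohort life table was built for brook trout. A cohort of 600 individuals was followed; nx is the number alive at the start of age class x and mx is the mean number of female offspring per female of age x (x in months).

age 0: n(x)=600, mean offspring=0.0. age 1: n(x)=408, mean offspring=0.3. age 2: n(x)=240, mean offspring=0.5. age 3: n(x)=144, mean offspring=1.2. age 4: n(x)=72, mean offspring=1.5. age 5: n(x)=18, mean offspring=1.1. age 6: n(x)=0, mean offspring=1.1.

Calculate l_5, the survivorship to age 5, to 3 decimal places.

l_5 = n_5/n_0 = 18/600 = 0.03 → 0.030

0.030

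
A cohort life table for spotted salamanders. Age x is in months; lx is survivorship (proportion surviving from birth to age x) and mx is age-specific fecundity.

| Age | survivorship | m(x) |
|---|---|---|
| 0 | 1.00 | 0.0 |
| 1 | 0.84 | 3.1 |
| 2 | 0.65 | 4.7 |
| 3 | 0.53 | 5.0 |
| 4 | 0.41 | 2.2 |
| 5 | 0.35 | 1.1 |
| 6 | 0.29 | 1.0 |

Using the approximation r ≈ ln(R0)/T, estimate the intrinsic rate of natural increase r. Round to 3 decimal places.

0.946

R0 = Σ lx·mx = 0 + 2.604 + 3.055 + 2.65 + 0.902 + 0.385 + 0.29 = 9.886
Σ x·lx·mx = 23.937; T = 23.937/9.886 = 2.4213…
r ≈ ln(R0)/T = ln(9.886)/2.4213… = 0.94623… → 0.946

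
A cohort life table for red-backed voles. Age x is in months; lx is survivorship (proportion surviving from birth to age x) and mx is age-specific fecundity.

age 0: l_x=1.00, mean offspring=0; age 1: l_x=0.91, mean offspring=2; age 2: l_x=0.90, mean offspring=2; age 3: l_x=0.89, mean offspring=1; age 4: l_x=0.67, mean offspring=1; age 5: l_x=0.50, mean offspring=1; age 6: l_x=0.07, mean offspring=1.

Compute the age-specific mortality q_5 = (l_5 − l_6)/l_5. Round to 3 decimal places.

q_5 = (l_5 − l_6) / l_5 = (0.5 − 0.07) / 0.5
     = 0.43 / 0.5 = 0.86 → 0.860

0.860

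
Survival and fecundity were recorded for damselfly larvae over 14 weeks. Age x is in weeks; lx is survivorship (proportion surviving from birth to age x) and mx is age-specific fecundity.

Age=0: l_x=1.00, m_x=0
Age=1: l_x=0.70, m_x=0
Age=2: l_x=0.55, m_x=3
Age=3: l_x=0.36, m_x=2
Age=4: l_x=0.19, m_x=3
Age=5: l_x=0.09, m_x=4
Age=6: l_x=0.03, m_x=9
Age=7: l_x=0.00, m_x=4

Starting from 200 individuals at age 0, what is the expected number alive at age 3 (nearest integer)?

72

Expected survivors = N0 · l_3 = 200 × 0.36 = 72 → 72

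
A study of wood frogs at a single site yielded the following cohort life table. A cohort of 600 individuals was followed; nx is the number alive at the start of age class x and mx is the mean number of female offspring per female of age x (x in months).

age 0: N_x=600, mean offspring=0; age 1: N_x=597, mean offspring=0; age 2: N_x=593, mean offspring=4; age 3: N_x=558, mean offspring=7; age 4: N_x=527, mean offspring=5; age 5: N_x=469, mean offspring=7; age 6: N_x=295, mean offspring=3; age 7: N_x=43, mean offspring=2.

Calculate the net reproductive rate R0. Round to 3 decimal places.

lx = nx/n0 = nx/600: 1, 0.995, 0.98833…, 0.93, 0.87833…, 0.78167…, 0.49167…, 0.07167…
lx·mx by age: 0, 0, 3.953333…, 6.51, 4.391667…, 5.471667…, 1.475…, 0.143333…
R0 = Σ lx·mx = 21.945… → 21.945

21.945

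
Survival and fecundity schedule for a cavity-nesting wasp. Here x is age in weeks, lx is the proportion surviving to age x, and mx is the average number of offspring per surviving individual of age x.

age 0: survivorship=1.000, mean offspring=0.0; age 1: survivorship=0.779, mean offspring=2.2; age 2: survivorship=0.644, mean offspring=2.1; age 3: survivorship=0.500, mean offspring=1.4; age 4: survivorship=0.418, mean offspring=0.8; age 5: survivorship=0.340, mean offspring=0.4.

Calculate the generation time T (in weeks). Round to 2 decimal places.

2.01

lx·mx: 0, 1.7138, 1.3524, 0.7, 0.3344, 0.136 → R0 = 4.2366
x·lx·mx: 0, 1.7138, 2.7048, 2.1, 1.3376, 0.68 → Σ = 8.5362
T = 8.5362 / 4.2366 = 2.01487… → 2.01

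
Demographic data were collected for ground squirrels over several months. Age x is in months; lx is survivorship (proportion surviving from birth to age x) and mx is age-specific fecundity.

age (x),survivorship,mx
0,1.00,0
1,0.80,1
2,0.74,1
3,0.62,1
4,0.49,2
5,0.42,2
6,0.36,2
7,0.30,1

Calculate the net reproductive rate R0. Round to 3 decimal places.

5.000

lx·mx by age: 0, 0.8, 0.74, 0.62, 0.98, 0.84, 0.72, 0.3
R0 = Σ lx·mx = 5 → 5.000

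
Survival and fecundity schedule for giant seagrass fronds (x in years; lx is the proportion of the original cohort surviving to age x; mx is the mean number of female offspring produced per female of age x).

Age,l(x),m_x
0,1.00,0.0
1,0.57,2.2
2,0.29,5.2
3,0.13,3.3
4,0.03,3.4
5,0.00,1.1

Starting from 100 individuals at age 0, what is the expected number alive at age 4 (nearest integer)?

3

Expected survivors = N0 · l_4 = 100 × 0.03 = 3 → 3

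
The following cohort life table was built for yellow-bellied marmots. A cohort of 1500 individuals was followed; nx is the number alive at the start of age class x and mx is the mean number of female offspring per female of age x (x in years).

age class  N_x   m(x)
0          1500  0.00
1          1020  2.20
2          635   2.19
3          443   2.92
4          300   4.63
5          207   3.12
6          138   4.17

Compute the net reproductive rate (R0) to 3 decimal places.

5.026

lx = nx/n0 = nx/1500: 1, 0.68, 0.42333…, 0.29533…, 0.2, 0.138, 0.092
lx·mx by age: 0, 1.496, 0.9271…, 0.862373…, 0.926, 0.43056, 0.38364
R0 = Σ lx·mx = 5.025673… → 5.026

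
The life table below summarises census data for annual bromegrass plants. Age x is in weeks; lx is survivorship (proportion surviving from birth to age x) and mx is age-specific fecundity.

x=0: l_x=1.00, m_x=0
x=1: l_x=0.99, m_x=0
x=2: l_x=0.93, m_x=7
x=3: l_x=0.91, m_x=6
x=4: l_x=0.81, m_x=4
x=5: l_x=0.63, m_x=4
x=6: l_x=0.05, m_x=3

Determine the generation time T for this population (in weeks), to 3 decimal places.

3.124

lx·mx: 0, 0, 6.51, 5.46, 3.24, 2.52, 0.15 → R0 = 17.88
x·lx·mx: 0, 0, 13.02, 16.38, 12.96, 12.6, 0.9 → Σ = 55.86
T = 55.86 / 17.88 = 3.124161… → 3.124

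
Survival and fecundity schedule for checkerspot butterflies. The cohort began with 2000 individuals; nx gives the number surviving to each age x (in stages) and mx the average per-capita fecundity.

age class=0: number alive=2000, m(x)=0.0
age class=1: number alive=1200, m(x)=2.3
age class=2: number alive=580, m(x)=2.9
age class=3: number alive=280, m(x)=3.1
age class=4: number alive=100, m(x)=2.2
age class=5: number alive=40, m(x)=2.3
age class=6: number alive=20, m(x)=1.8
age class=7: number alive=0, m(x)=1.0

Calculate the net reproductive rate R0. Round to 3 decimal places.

2.829

lx = nx/n0 = nx/2000: 1, 0.6, 0.29, 0.14, 0.05, 0.02, 0.01, 0
lx·mx by age: 0, 1.38, 0.841, 0.434, 0.11, 0.046, 0.018, 0
R0 = Σ lx·mx = 2.829 → 2.829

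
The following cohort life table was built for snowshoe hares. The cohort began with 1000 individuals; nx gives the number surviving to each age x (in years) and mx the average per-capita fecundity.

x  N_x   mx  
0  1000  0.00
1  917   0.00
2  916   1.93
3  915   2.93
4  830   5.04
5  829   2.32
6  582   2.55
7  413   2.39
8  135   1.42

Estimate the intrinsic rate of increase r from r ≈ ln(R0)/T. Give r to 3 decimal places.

0.617

lx = nx/n0 = nx/1000: 1, 0.917, 0.916, 0.915, 0.83, 0.829, 0.582, 0.413, 0.135
R0 = Σ lx·mx = 0 + 0 + 1.76788 + 2.68095 + 4.1832 + 1.92328 + 1.4841 + 0.98707 + 0.1917 = 13.21818
Σ x·lx·mx = 55.2755; T = 55.2755/13.21818 = 4.18178…
r ≈ ln(R0)/T = ln(13.21818)/4.18178… = 0.61734… → 0.617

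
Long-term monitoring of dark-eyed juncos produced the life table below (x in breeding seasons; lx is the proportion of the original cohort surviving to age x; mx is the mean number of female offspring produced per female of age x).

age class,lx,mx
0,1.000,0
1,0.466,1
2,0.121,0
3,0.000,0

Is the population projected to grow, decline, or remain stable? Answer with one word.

R0 = Σ lx·mx = 0 + 0.466 + 0 + 0 = 0.466
R0 < 1, so the population is declining.

declining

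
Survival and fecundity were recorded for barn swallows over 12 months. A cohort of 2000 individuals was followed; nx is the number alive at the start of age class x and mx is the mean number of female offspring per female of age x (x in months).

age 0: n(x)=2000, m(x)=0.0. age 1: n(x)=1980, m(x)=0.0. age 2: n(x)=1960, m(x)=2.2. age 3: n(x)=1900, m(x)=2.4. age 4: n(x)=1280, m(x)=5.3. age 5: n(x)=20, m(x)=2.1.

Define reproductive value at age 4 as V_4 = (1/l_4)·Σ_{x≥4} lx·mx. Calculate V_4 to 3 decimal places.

5.333

lx = nx/n0 = nx/2000: 1, 0.99, 0.98, 0.95, 0.64, 0.01
lx·mx for x ≥ 4: 3.392, 0.021 → sum = 3.413
V_4 = 3.413 / l_4 = 3.413 / 0.64 = 5.332813… → 5.333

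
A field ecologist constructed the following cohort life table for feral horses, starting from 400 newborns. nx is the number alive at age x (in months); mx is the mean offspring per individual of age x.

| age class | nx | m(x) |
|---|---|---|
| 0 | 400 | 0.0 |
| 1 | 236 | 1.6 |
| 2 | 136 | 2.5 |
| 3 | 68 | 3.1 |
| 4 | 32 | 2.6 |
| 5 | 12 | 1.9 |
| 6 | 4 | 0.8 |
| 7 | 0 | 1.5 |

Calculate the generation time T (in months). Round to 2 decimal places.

2.08

lx = nx/n0 = nx/400: 1, 0.59, 0.34, 0.17, 0.08, 0.03, 0.01, 0
lx·mx: 0, 0.944, 0.85, 0.527, 0.208, 0.057, 0.008, 0 → R0 = 2.594
x·lx·mx: 0, 0.944, 1.7, 1.581, 0.832, 0.285, 0.048, 0 → Σ = 5.39
T = 5.39 / 2.594 = 2.077872… → 2.08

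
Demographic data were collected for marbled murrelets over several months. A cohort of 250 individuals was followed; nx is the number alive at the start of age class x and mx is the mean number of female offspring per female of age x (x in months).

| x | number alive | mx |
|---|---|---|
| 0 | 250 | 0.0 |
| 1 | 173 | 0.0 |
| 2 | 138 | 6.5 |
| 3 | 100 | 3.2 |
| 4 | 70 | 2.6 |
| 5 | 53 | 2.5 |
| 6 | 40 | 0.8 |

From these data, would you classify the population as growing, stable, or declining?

growing

lx = nx/n0 = nx/250: 1, 0.692, 0.552, 0.4, 0.28, 0.212, 0.16
R0 = Σ lx·mx = 0 + 0 + 3.588 + 1.28 + 0.728 + 0.53 + 0.128 = 6.254
R0 > 1, so the population is growing.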